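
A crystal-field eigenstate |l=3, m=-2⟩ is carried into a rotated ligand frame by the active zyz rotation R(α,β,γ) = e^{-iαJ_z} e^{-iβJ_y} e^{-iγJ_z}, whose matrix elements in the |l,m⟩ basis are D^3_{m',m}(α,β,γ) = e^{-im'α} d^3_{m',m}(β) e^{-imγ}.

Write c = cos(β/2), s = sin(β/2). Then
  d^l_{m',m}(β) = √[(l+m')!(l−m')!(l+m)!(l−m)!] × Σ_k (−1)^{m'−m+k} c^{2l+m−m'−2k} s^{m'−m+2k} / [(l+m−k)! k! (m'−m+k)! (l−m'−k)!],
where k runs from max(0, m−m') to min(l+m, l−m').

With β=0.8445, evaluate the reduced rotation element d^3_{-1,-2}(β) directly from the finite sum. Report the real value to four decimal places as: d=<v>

d^3_{-1,-2}(β=0.8445) via the finite sum:
Half-angle: c=0.912169, s=0.409814. N=√(2·24·1·120)=75.894664
Admissible k: 0..1 (factorial args all ≥0)
  k=0: (−1)^1·75.8947/(24)·0.9122^5·0.4098^1 = -0.818396
  k=1: (−1)^2·75.8947/(12)·0.9122^3·0.4098^3 = +0.330382
d^3_{-1,-2}(0.8445) = -0.818396 +0.330382 = -0.488014

d=-0.4880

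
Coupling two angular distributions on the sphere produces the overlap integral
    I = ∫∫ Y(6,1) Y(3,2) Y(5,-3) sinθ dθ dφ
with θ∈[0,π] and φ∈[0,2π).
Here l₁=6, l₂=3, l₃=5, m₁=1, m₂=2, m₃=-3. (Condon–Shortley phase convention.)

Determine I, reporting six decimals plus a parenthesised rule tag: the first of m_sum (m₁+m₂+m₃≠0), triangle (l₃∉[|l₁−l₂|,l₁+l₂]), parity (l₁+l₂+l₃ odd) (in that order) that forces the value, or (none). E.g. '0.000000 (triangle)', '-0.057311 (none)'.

0.166435 (none)

Checks pass: Σm=0; 14 even; l₃=5∈[3,9].
(2·6+1)(2·3+1)(2·5+1) = 1001
Δ: 4! 8! 2! / 15! → 1/675675
sum: t=1:−1/8640 t=2:+1/2304 t=3:−1/8640 = 7/34560
3j²(6 3 5; 0 0 0) = Δ·Π!·Σ² = 7/429  (sign -1)
sum: t=3:−1/17280 t=4:+1/120960 = -1/20160
3j²(6 3 5; 1 2 -3) = Δ·Π!·Σ² = 64/3003  (sign -1)
combine: 4πI² = 1001·7/429·64/3003 = 448/1287
take √, sign +1: I = 0.16643505
No selection rule forces the value: the integral is nonzero (none).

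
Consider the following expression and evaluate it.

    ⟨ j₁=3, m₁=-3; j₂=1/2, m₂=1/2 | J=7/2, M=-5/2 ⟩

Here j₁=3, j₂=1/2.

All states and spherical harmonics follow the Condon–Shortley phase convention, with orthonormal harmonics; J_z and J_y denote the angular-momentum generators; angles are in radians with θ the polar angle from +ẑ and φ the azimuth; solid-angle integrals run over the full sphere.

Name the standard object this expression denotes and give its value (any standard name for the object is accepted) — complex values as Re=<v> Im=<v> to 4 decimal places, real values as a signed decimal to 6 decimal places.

This is a Clebsch–Gordan (vector-coupling) coefficient.
j₁+j₂−J=0  J+j₁−j₂=6  J−j₁+j₂=1  j₁+j₂+J+1=8
(j₁±m₁, j₂±m₂, J±M) = (0,6,1,0,1,6)
P² = 518400/7
sum k=0..0:
  [0] +1/720 = 1/720
S = 1/720
C² = P²·S² = 1/7 ; C = +0.377964

Clebsch–Gordan coefficient, +√(1/7) ≈ +0.377964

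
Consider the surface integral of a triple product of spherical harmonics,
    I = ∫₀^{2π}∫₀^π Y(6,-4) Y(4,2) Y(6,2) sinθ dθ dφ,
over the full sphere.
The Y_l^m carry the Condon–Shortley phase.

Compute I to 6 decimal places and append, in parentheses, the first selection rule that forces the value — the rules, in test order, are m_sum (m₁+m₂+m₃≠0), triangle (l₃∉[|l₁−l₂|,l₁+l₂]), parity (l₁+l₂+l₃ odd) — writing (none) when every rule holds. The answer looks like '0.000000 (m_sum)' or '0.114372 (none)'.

0.060095 (none)

m-sum 0 ✓  L=16 even ✓  2≤6≤10 ✓
Π(2lᵢ+1) = 13×9×13 = 1521
triangle coeff Δ(6,4,6) = 1/15315300
Σ_t [0,4]: t=0:+1/829440 t=1:−1/25920 t=2:+1/9216 t=3:−1/25920 t=4:+1/829440 = 7/207360
(3j)²=28/2431 [(6 4 6; 0 0 0)], sign=+1
Σ_t [2,4]: t=2:+1/3870720 t=3:−1/181440 t=4:+1/138240 = 23/11612160
(3j)²=529/204204 [(6 4 6; -4 2 2)], sign=+1
⇒ 4πI² = 1587/34969
I = (+1)√(1587/34969/(4π)) = 0.06009550
No selection rule forces the value: the integral is nonzero (none).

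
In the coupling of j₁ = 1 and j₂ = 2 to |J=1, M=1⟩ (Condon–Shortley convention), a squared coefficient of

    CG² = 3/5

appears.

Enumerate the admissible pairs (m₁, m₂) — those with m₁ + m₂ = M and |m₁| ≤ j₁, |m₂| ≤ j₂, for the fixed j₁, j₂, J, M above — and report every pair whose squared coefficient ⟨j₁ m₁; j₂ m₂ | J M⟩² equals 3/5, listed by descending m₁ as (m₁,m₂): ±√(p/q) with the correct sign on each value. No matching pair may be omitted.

(-1,2): +√(3/5)

Admissible pairs with m₁+m₂ = M = 1: (-1,2), (0,1), (1,0)
  (m₁,m₂)=(1,0): CG² = 1/10, CG = +√(1/10)
  (m₁,m₂)=(0,1): CG² = 3/10, CG = −√(3/10)
  (m₁,m₂)=(-1,2): CG² = 3/5, CG = +√(3/5)   ← matches the target
Pairs with CG² = 3/5: (-1,2): +√(3/5)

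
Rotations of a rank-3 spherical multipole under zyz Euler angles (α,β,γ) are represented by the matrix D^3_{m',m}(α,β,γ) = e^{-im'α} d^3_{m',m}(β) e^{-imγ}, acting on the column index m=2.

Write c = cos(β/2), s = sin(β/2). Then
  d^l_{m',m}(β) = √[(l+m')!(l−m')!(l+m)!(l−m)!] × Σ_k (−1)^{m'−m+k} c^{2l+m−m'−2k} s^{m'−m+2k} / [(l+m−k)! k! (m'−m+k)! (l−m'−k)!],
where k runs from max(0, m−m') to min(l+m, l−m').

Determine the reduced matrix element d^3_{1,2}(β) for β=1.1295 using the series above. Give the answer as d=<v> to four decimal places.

d^3_{1,2}(β=1.1295) via the finite sum:
c=cos(1.129500/2)=0.844722, s=sin(1.129500/2)=0.535205; N=√[24·2·120·1]=75.894664
k: max(0,(2)−(1))=1 … min(3+(2),3−(1))=2
  k=1: (−1)^0·75.8947/(24)·0.8447^5·0.5352^1 = +0.727931
  k=2: (−1)^1·75.8947/(12)·0.8447^3·0.5352^3 = -0.584429
d^3_{1,2}(1.1295) = +0.727931 -0.584429 = +0.143502

d=0.1435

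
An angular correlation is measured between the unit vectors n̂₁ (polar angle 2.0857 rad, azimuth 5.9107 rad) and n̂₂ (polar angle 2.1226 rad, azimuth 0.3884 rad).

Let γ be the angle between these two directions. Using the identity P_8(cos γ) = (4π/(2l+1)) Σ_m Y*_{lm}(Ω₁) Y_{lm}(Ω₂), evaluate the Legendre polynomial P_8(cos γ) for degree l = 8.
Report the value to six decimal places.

Addition theorem: P_8(cos γ) = (4π/17) Σ_m Y*_{lm}(Ω₁) Y_{lm}(Ω₂), m = −8…8:
  m=-8: (-0.167486-0.027323i) × (-0.142468-0.004902i) = +0.023727+0.004714i  (running Σ = +0.023727+0.004714i)
  m=-7: (+0.330564+0.195551i) × (+0.320107+0.144024i) = +0.077652+0.110206i  (running Σ = +0.101379+0.114920i)
  m=-6: (-0.265981-0.339816i) × (-0.308650-0.324998i) = -0.028345+0.191328i  (running Σ = +0.073035+0.306248i)
  m=-5: (+0.036661+0.122125i) × (+0.077708+0.199636i) = -0.021532+0.016809i  (running Σ = +0.051503+0.323057i)
  m=-4: (-0.023243+0.286837i) × (-0.003782+0.219899i) = -0.062987-0.006196i  (running Σ = -0.011485+0.316861i)
  m=-3: (+0.125642-0.257896i) × (+0.133861-0.311737i) = -0.063577-0.073690i  (running Σ = -0.075062+0.243171i)
  m=-2: (+0.113578-0.104747i) × (+0.039548-0.038873i) = +0.000420-0.008558i  (running Σ = -0.074642+0.234614i)
  m=-1: (-0.298384+0.116586i) × (-0.319994+0.130937i) = +0.080216-0.076376i  (running Σ = +0.005574+0.158237i)
  m=0: (-0.109621-0.000000i) × (-0.004512+0.000000i) = +0.000495+0.000000i  (running Σ = +0.006069+0.158237i)
  m=1: (+0.298384+0.116586i) × (+0.319994+0.130937i) = +0.080216+0.076376i  (running Σ = +0.086284+0.234614i)
  m=2: (+0.113578+0.104747i) × (+0.039548+0.038873i) = +0.000420+0.008558i  (running Σ = +0.086704+0.243171i)
  m=3: (-0.125642-0.257896i) × (-0.133861-0.311737i) = -0.063577+0.073690i  (running Σ = +0.023127+0.316861i)
  m=4: (-0.023243-0.286837i) × (-0.003782-0.219899i) = -0.062987+0.006196i  (running Σ = -0.039860+0.323057i)
  m=5: (-0.036661+0.122125i) × (-0.077708+0.199636i) = -0.021532-0.016809i  (running Σ = -0.061392+0.306248i)
  m=6: (-0.265981+0.339816i) × (-0.308650+0.324998i) = -0.028345-0.191328i  (running Σ = -0.089737+0.114920i)
  m=7: (-0.330564+0.195551i) × (-0.320107+0.144024i) = +0.077652-0.110206i  (running Σ = -0.012085+0.004714i)
  m=8: (-0.167486+0.027323i) × (-0.142468+0.004902i) = +0.023727-0.004714i  (running Σ = +0.011643+0.000000i)
Accumulated sum +0.011643+0.000000i; after 4π/(2l+1) scaling, +0.008606+0.000000i ⇒ P_8 = 0.008606

0.008606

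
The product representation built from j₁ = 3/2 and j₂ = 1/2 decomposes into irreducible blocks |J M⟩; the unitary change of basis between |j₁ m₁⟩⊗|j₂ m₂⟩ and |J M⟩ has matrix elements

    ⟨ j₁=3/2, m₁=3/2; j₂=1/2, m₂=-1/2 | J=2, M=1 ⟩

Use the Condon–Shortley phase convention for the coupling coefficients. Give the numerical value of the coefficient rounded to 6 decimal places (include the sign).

√[5·0!3!1!/5! · 3!0!0!1!3!1!] = √(9)
  +(−1)^0/∏(0,0,0,0,3,1)! = 1/6  (running 1/6)
⟨..|..⟩ = √(9)·(1/6) = +0.500000

+0.500000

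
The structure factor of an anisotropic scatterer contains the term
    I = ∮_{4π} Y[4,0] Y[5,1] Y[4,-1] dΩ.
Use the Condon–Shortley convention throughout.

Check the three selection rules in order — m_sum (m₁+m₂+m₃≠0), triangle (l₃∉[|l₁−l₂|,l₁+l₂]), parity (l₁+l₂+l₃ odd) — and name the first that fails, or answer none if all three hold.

Σmᵢ = 0  ✓
l₃∈[|l₁−l₂|,l₁+l₂]=[1,9], have l₃=4  ✓
Σlᵢ = 13 ⇒ odd  ✗

parity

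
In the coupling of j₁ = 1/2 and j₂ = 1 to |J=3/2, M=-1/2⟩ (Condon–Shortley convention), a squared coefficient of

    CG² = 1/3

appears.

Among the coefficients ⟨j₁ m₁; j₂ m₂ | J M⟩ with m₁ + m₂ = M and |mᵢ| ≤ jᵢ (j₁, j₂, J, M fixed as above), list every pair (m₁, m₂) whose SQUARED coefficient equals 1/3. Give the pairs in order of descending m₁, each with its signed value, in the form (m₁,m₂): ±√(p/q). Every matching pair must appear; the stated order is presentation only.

Admissible pairs with m₁+m₂ = M = -1/2: (-1/2,0), (1/2,-1)
  (m₁,m₂)=(1/2,-1): CG² = 1/3, CG = +√(1/3)   ← matches the target
  (m₁,m₂)=(-1/2,0): CG² = 2/3, CG = +√(2/3)
Pairs with CG² = 1/3: (1/2,-1): +√(1/3)

(1/2,-1): +√(1/3)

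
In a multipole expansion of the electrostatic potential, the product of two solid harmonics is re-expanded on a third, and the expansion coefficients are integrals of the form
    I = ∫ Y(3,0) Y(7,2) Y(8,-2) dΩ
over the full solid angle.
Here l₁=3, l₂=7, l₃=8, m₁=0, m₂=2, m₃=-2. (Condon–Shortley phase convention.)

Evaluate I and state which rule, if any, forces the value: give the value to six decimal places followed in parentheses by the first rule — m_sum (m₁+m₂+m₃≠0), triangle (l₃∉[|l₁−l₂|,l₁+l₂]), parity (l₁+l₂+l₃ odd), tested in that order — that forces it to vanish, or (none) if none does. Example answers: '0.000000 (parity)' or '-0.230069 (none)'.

Rules hold: Σm=0, L=18 even, 4≤8≤10.
N = 7·15·17 = 1785
Δ = 2!·4!·12!/19! = 1/5290740
Racah Σ t=0..2: t=0:+1/7257600 t=1:−1/2073600 t=2:+1/7257600 = -1/4838400
⇒ 3j(3 7 8; 0 0 0)² = 252/20995, sgn -1
Racah Σ t=0..2: t=0:+1/26127360 t=1:−1/3870720 t=2:+1/7257600 = -43/522547200
⇒ 3j(3 7 8; 0 2 -2)² = 1849/352716, sgn -1
4πI² = N·(3j₀)²·(3jₘ)² = 116487/1037153
I = +1·√(0.112314/4π) = 0.09453930
No selection rule forces the value: the integral is nonzero (none).

0.094539 (none)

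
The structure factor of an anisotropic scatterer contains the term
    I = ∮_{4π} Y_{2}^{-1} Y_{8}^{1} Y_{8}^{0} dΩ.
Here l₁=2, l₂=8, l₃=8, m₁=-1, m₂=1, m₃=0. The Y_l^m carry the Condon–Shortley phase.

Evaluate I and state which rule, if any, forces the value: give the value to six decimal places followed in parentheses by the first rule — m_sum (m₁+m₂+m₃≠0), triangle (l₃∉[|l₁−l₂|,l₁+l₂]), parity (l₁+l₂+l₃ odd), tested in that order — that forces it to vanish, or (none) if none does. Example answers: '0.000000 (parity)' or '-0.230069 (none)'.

-0.023001 (none)

m-sum 0 ✓  L=18 even ✓  6≤8≤10 ✓
Π(2lᵢ+1) = 5×17×17 = 1445
triangle coeff Δ(2,8,8) = 1/348840
Σ_t [0,2]: t=0:+1/116121600 t=1:−1/25401600 t=2:+1/116121600 = -1/45158400
(3j)²=24/1615 [(2 8 8; 0 0 0)], sign=-1
Σ_t [1,2]: t=1:−1/58060800 t=2:+1/50803200 = 1/406425600
(3j)²=1/3230 [(2 8 8; -1 1 0)], sign=+1
⇒ 4πI² = 12/1805
I = (-1)√(12/1805/(4π)) = -0.02300102
No selection rule forces the value: the integral is nonzero (none).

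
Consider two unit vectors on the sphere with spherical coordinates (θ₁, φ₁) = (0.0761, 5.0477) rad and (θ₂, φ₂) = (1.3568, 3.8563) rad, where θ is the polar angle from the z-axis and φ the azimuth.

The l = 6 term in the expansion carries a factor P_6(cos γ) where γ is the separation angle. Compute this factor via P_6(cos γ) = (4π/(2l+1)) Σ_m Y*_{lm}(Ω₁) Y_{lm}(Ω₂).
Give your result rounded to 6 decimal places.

Addition theorem: P_6(cos γ) = (4π/13) Σ_m Y*_{lm}(Ω₁) Y_{lm}(Ω₂), m = −6…6:
  [-6]  conj(Y_{6,-6})(Ω₁) = (0.000000, -0.000000) ; Y_{6,-6}(Ω₂) = (-0.173105, 0.383355) ; Δ = (0.000000, 0.000000)
  [-5]  conj(Y_{6,-5})(Ω₁) = (0.000004, 0.000000) ; Y_{6,-5}(Ω₂) = (0.287577, -0.132566) ; Δ = (0.000001, -0.000000)
  [-4]  conj(Y_{6,-4})(Ω₁) = (0.000027, 0.000115) ; Y_{6,-4}(Ω₂) = (0.157423, 0.045739) ; Δ = (-0.000001, 0.000019)
  [-3]  conj(Y_{6,-3})(Ω₁) = (-0.001913, 0.001213) ; Y_{6,-3}(Ω₂) = (-0.175318, -0.271528) ; Δ = (0.000665, 0.000307)
  [-2]  conj(Y_{6,-2})(Ω₁) = (-0.023190, -0.018396) ; Y_{6,-2}(Ω₂) = (0.011190, -0.078616) ; Δ = (-0.001706, 0.001617)
  [-1]  conj(Y_{6,-1})(Ω₁) = (0.080087, -0.229825) ; Y_{6,-1}(Ω₂) = (-0.239831, 0.208113) ; Δ = (0.028622, 0.071786)
  [+0]  conj(Y_{6,0})(Ω₁) = (0.956179, -0.000000) ; Y_{6,0}(Ω₂) = (-0.056198, 0.000000) ; Δ = (-0.053736, 0.000000)
  [+1]  conj(Y_{6,1})(Ω₁) = (-0.080087, -0.229825) ; Y_{6,1}(Ω₂) = (0.239831, 0.208113) ; Δ = (0.028622, -0.071786)
  [+2]  conj(Y_{6,2})(Ω₁) = (-0.023190, 0.018396) ; Y_{6,2}(Ω₂) = (0.011190, 0.078616) ; Δ = (-0.001706, -0.001617)
  [+3]  conj(Y_{6,3})(Ω₁) = (0.001913, 0.001213) ; Y_{6,3}(Ω₂) = (0.175318, -0.271528) ; Δ = (0.000665, -0.000307)
  [+4]  conj(Y_{6,4})(Ω₁) = (0.000027, -0.000115) ; Y_{6,4}(Ω₂) = (0.157423, -0.045739) ; Δ = (-0.000001, -0.000019)
  [+5]  conj(Y_{6,5})(Ω₁) = (-0.000004, 0.000000) ; Y_{6,5}(Ω₂) = (-0.287577, -0.132566) ; Δ = (0.000001, 0.000000)
  [+6]  conj(Y_{6,6})(Ω₁) = (0.000000, 0.000000) ; Y_{6,6}(Ω₂) = (-0.173105, -0.383355) ; Δ = (0.000000, -0.000000)
Σ over m = (0.001427, 0.000000); ×(4π/13) → (0.001379, 0.000000). Real part: 0.001379

0.001379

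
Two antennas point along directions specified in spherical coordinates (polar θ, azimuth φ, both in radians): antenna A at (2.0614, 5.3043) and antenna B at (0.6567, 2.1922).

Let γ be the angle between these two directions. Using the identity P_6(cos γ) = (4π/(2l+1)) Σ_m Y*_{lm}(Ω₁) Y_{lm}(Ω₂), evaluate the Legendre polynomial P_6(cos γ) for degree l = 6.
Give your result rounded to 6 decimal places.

Summing Y*_{l m}(θ₁,φ₁)·Y_{l m}(θ₂,φ₂) over m ∈ [−6, 6]; prefactor 4π/(2·6+1) = 0.966644:
  m=-6: Y*=+0.208655+0.090656i  Y=+0.020828-0.013850i  product +0.005602-0.001002i
  m=-5: Y*=-0.076208-0.414006i  Y=-0.003886+0.112341i  product +0.046806-0.006953i
  m=-4: Y*=-0.222693+0.217651i  Y=-0.231737-0.178363i  product +0.090427-0.010718i
  m=-3: Y*=-0.115085-0.023921i  Y=+0.438278-0.132419i  product -0.053607+0.004755i
  m=-2: Y*=+0.130972+0.321385i  Y=-0.105344+0.309581i  product -0.113292+0.006690i
  m=-1: Y*=+0.003198-0.004757i  Y=+0.096665+0.135002i  product +0.000951-0.000028i
  m=+0: Y*=+0.337739-0.000000i  Y=-0.385608+0.000000i  product -0.130235+0.000000i
  m=+1: Y*=-0.003198-0.004757i  Y=-0.096665+0.135002i  product +0.000951+0.000028i
  m=+2: Y*=+0.130972-0.321385i  Y=-0.105344-0.309581i  product -0.113292-0.006690i
  m=+3: Y*=+0.115085-0.023921i  Y=-0.438278-0.132419i  product -0.053607-0.004755i
  m=+4: Y*=-0.222693-0.217651i  Y=-0.231737+0.178363i  product +0.090427+0.010718i
  m=+5: Y*=+0.076208-0.414006i  Y=+0.003886+0.112341i  product +0.046806+0.006953i
  m=+6: Y*=+0.208655-0.090656i  Y=+0.020828+0.013850i  product +0.005602+0.001002i
Σ over m = -0.176460+0.000000i; ×(4π/13) → -0.170574+0.000000i. Real part: -0.170574

-0.170574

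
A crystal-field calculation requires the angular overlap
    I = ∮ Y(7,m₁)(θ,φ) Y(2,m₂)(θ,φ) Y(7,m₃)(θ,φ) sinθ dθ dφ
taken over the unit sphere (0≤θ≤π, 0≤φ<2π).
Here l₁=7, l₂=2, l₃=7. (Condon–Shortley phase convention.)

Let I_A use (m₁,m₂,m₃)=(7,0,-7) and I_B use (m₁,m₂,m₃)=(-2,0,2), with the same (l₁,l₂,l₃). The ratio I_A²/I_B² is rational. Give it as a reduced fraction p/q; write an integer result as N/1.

8281/1936

Shared (l₁,l₂,l₃)=(7,2,7): N and (l;000)² cancel in I_A²/I_B².
A: Δ = 2!·12!·2!/17! = 1/185640; Racah Σ t=0..0: t=0:+1/1916006400 = 1/1916006400; ⇒ 3j(7 2 7; 7 0 -7)² = 91/2040, sgn +1
B: Δ = 2!·12!·2!/17! = 1/185640; Racah Σ t=0..2: t=0:+1/8709120 t=1:−1/967680 t=2:+1/2419200 = -11/21772800; ⇒ 3j(7 2 7; -2 0 2)² = 242/23205, sgn +1
I_A²/I_B² = (91/2040)/(242/23205) = 8281/1936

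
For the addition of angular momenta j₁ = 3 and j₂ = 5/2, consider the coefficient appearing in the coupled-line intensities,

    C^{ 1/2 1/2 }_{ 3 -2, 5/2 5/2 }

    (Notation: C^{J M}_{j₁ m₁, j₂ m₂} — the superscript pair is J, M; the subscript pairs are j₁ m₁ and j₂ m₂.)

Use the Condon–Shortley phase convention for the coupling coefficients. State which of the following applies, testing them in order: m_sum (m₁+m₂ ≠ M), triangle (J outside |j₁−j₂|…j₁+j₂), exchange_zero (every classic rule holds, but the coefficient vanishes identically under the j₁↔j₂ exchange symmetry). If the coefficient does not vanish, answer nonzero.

m-sum: m₁+m₂ = -2+5/2 = 1/2, M = 1/2  ✓
triangle: |j₁−j₂| = 1/2 ≤ J = 1/2 ≤ j₁+j₂ = 11/2  ✓
exchange: j₁≠j₂ or m₁≠m₂ — the exchange symmetry imposes no constraint here
value check: CG = −√(1/21) = -0.218218 ≠ 0

nonzero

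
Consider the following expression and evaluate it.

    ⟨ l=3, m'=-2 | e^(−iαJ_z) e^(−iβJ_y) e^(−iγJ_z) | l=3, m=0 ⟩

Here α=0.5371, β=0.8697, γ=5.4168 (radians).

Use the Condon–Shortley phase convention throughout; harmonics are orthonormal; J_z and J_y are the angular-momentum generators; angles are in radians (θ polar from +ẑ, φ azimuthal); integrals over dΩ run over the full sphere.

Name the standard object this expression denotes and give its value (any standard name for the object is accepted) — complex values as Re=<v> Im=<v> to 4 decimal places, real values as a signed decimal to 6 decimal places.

Wigner D-matrix element, Re=0.2457 Im=0.4535

This is a Wigner D-matrix element — the rotation-matrix element ⟨l m'| R(α,β,γ) |l m⟩ in the angular-momentum basis.
Split into d^3_{-2,0}(β=0.8697) × two z-phases.
c=cos(0.869700/2)=0.906933, s=sin(0.869700/2)=0.421274; N=√[1·120·6·6]=65.726707
Admissible k: 2..3 (factorial args all ≥0)
  k=2: (−1)^0·65.7267/(12)·0.9069^4·0.4213^2 = +0.657646
  k=3: (−1)^1·65.7267/(12)·0.9069^2·0.4213^4 = -0.141896
d^3_{-2,0}(0.8697) = +0.657646 -0.141896 = +0.515749
D = (+0.476436+0.879209i)·(+0.515749)·(+1.000000+0.000000i) = +0.245721+0.453452i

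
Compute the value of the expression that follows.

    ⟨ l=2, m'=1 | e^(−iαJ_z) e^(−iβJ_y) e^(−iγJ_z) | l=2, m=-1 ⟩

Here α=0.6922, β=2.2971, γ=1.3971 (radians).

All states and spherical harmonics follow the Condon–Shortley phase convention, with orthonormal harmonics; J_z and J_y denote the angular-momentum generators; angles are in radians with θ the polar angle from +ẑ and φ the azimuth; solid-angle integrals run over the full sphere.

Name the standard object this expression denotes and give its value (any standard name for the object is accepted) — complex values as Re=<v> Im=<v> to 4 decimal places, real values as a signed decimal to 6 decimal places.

This is a Wigner D-matrix element — the rotation-matrix element ⟨l m'| R(α,β,γ) |l m⟩ in the angular-momentum basis.
First d^2_{1,-1}(β=2.2971), then the phase factors e^{-i(1)α} and e^{-i(-1)γ}:
With c≡cos(β/2)=0.409811 and s≡sin(β/2)=0.912171, N=[6·1·1·6]^{1/2}=6.000000
k: max(0,(-1)−(1))=0 … min(2+(-1),2−(1))=1
  k=0: (−1)^2·6.0000/(2)·0.4098^2·0.9122^2 = +0.419218
  k=1: (−1)^3·6.0000/(6)·0.4098^0·0.9122^4 = -0.692316
d^2_{1,-1}(2.2971) = +0.419218 -0.692316 = -0.273098
Attach z-rotation phases: D = e^{-i(1)(0.6922)}·(-0.273098)·e^{-i(-1)(1.3971)} = -0.208013-0.176956i

Wigner D-matrix element, Re=-0.2080 Im=-0.1770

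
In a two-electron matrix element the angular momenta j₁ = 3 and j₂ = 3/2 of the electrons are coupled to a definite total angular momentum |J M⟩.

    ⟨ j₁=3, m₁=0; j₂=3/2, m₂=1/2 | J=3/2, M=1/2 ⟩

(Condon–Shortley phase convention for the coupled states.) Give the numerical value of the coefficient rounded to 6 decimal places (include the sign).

j₁+j₂−J=3  J+j₁−j₂=3  J−j₁+j₂=0  j₁+j₂+J+1=7
(j₁±m₁, j₂±m₂, J±M) = (3,3,2,1,2,1)
P² = 144/35
sum k=2..2:
  [2] +1/4 = 1/4
S = 1/4
C² = P²·S² = 9/35 ; C = +0.507093

+0.507093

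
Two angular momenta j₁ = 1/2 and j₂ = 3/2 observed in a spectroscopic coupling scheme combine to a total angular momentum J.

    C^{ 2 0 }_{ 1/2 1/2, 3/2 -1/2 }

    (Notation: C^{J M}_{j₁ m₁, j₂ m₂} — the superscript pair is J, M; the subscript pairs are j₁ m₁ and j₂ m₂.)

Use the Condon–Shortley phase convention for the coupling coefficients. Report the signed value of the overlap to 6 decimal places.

+0.707107  (= +√(1/2))

√[5·0!1!3!/5! · 1!0!1!2!2!2!] = √(2)
  +(−1)^0/∏(0,0,0,1,1,2)! = 1/2  (running 1/2)
⟨..|..⟩ = √(2)·(1/2) = +0.707107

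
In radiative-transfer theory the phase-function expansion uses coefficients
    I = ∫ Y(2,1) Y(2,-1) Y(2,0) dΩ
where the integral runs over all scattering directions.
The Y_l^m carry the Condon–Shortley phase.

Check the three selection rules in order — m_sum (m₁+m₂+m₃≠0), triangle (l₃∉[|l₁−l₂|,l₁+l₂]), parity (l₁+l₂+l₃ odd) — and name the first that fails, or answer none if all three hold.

Σmᵢ = 0  ✓
l₃∈[|l₁−l₂|,l₁+l₂]=[0,4], have l₃=2  ✓
Σlᵢ = 6 ⇒ even  ✓

none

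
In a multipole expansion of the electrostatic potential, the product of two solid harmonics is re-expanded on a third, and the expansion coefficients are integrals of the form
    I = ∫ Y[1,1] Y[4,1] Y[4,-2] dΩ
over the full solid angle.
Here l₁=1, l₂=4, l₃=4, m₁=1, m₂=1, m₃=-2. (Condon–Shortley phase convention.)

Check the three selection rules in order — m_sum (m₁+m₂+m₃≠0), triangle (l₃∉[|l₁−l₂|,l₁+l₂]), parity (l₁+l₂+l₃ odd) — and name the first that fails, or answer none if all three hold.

parity

Σmᵢ = 0  ✓
l₃∈[|l₁−l₂|,l₁+l₂]=[3,5], have l₃=4  ✓
Σlᵢ = 9 ⇒ odd  ✗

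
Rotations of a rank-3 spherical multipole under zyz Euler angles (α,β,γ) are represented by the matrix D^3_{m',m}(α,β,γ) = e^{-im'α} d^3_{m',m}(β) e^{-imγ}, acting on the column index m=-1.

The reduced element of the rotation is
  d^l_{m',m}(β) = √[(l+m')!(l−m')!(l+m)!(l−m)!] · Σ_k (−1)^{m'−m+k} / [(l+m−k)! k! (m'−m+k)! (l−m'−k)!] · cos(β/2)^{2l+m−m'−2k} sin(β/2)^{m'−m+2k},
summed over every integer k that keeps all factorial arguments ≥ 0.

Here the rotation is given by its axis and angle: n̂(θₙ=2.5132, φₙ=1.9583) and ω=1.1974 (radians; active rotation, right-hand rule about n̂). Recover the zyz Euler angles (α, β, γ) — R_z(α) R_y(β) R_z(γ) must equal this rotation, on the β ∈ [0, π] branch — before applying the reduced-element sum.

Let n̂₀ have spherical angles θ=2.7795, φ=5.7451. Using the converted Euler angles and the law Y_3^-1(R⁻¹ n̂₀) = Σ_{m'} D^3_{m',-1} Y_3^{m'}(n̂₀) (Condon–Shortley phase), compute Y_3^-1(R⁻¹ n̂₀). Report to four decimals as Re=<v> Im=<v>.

Axis–angle → zyz. n̂ = (sinθₙcosφₙ, sinθₙsinφₙ, cosθₙ) = (-0.222134, +0.544260, -0.808973), ω = 1.1974.
R = I cosω + sinω [n̂]ₓ + (1−cosω) n̂n̂ᵀ gives
  R = [+0.396124, +0.676433, +0.620906; -0.830027, +0.552944, -0.072854; -0.392607, -0.486510, +0.780492]
β = atan2(√(R₁₃²+R₂₃²), R₃₃) = 0.675344; α = atan2(R₂₃, R₁₃) mod 2π = 6.166384; γ = atan2(R₃₂, −R₃₁) mod 2π = 5.391376
Need the full column D^3_{m',-1} for m'=−3..3 at α=6.1664, β=0.6753, γ=5.3914.
cos(β/2)=0.943528, sin(β/2)=0.331291
d^3_{-3,-1}: single k=2 term ⇒ +0.336888;  D = +0.108714-0.318865i
d^3_{-2,-1}: k∈[1..2] ⇒ +0.783403 -0.193164 = +0.590239;  D = +0.254278-0.532659i
d^3_{-1,-1}: k∈[0..2] ⇒ +0.705554 -0.695874 +0.064343 = +0.074023;  D = +0.039457-0.062631i
d^3_{0,-1}: k∈[0..2] ⇒ -0.858175 +0.317400 -0.013044 = -0.553818;  D = -0.347801+0.430986i
d^3_{1,-1}: k∈[0..2] ⇒ +0.521905 -0.085791 +0.001322 = +0.437436;  D = +0.312512-0.306084i
d^3_{2,-1}: k∈[0..1] ⇒ -0.193164 +0.011907 = -0.181257;  D = -0.143390+0.110874i
d^3_{3,-1}: single k=0 term ⇒ +0.041533;  D = +0.035593-0.021404i
Y_3^{m'}(θ=2.7795,φ=5.7451) and Σ D·Y over m':
  (+0.1087-0.3189i)·(-0.0008+0.0185i)  (+0.2543-0.5327i)·(-0.0569-0.1056i)  (+0.0395-0.0626i)·(+0.3315+0.1979i)  (-0.3478+0.4310i)·(-0.4790+0.0000i)  (+0.3125-0.3061i)·(-0.3315+0.1979i)  (-0.1434+0.1109i)·(-0.0569+0.1056i)  (+0.0356-0.0214i)·(+0.0008+0.0185i)
Y_3^-1(R⁻¹ n̂) = +0.081037-0.071136i

Re=0.0810 Im=-0.0711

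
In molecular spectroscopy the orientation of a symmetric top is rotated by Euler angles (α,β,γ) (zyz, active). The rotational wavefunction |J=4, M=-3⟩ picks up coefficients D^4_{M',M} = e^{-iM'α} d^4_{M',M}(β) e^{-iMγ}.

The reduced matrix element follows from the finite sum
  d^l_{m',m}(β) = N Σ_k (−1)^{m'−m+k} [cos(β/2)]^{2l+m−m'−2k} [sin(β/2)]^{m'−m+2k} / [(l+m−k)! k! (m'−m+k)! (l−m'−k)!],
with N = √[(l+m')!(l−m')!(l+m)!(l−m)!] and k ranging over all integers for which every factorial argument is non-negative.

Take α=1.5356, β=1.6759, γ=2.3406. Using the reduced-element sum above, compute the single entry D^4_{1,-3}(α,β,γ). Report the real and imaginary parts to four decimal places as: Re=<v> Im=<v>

Re=0.1466 Im=-0.1500

First d^4_{1,-3}(β=1.6759), then the phase factors e^{-i(1)α} and e^{-i(-3)γ}:
With c≡cos(β/2)=0.668988 and s≡sin(β/2)=0.743273, N=[120·6·1·5040]^{1/2}=1904.940944
k: max(0,(-3)−(1))=0 … min(4+(-3),4−(1))=1
  k=0: (−1)^4·1904.9409/(144)·0.6690^4·0.7433^4 = +0.808698
  k=1: (−1)^5·1904.9409/(240)·0.6690^2·0.7433^6 = -0.598960
d^4_{1,-3}(1.6759) = +0.808698 -0.598960 = +0.209738
Attach z-rotation phases: D = e^{-i(1)(1.5356)}·(+0.209738)·e^{-i(-3)(2.3406)} = +0.146579-0.150015i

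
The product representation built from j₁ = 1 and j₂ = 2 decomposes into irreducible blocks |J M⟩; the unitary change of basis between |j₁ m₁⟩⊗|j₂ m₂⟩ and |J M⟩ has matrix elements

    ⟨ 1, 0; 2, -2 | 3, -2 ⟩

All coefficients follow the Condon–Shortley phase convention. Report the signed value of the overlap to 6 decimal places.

triangle: 0!*2!*4!/7! = 48/5040
(j±m)!: 1!*1!*0!*4!*1!*5! = 2880
prefactor² = (2J+1)*Δ*N² = 192
  k=0: +1/(0!*0!*1!*0!*1!*4!) = 1/24
Σ = 1/24  ⇒  CG² = 192*(1/24)² = 1/3
CG = +√(1/3) = +0.577350

+0.577350  (= +√(1/3))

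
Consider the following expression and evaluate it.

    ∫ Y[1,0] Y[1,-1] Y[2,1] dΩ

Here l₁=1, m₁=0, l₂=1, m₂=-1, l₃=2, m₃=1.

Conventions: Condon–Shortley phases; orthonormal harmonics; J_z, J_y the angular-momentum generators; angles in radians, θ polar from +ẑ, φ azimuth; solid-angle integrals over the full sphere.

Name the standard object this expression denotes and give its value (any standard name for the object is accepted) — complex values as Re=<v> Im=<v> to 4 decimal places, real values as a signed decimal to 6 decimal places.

Gaunt coefficient, -0.218510

This is a Gaunt coefficient — the integral of a triple product of spherical harmonics over the sphere.
Checks pass: Σm=0; 4 even; l₃=2∈[0,2].
(2·1+1)(2·1+1)(2·2+1) = 45
Δ: 0! 2! 2! / 5! → 1/30
sum: t=0:+1/1 = 1/1
3j²(1 1 2; 0 0 0) = Δ·Π!·Σ² = 2/15  (sign +1)
sum: t=0:+1/2 = 1/2
3j²(1 1 2; 0 -1 1) = Δ·Π!·Σ² = 1/10  (sign -1)
combine: 4πI² = 45·2/15·1/10 = 3/5
take √, sign -1: I = -0.21850969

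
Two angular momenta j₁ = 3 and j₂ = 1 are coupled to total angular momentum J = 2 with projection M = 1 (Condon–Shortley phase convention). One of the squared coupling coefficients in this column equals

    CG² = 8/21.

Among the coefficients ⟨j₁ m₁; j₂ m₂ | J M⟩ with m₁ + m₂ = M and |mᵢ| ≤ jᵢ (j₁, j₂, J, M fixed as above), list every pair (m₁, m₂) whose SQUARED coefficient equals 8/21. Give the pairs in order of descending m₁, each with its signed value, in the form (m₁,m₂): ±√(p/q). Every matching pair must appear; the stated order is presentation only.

(1,0): −√(8/21)

Admissible pairs with m₁+m₂ = M = 1: (0,1), (1,0), (2,-1)
  (m₁,m₂)=(2,-1): CG² = 10/21, CG = +√(10/21)
  (m₁,m₂)=(1,0): CG² = 8/21, CG = −√(8/21)   ← matches the target
  (m₁,m₂)=(0,1): CG² = 1/7, CG = +√(1/7)
Pairs with CG² = 8/21: (1,0): −√(8/21)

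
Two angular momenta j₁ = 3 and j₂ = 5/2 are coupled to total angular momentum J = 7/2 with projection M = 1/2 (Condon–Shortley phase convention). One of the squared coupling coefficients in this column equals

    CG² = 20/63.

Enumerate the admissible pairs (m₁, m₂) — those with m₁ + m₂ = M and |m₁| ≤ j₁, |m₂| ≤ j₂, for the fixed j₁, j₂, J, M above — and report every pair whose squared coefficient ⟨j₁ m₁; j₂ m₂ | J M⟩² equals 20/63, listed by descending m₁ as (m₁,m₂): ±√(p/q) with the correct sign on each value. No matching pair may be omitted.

Admissible pairs with m₁+m₂ = M = 1/2: (-2,5/2), (-1,3/2), (0,1/2), (1,-1/2), (2,-3/2), (3,-5/2)
  (m₁,m₂)=(3,-5/2): CG² = 2/21, CG = +√(2/21)
  (m₁,m₂)=(2,-3/2): CG² = 20/63, CG = +√(20/63)   ← matches the target
  (m₁,m₂)=(1,-1/2): CG² = 1/63, CG = −√(1/63)
  (m₁,m₂)=(0,1/2): CG² = 4/21, CG = −√(4/21)
  (m₁,m₂)=(-1,3/2): CG² = 8/63, CG = +√(8/63)
  (m₁,m₂)=(-2,5/2): CG² = 16/63, CG = +√(16/63)
Pairs with CG² = 20/63: (2,-3/2): +√(20/63)

(2,-3/2): +√(20/63)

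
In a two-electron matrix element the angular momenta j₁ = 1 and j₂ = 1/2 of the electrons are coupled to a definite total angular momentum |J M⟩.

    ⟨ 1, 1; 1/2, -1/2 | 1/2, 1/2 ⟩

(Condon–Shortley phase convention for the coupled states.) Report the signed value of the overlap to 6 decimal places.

triangle: 1!×1!×0!/3! = 1/6
(j±m)!: 2!×0!×0!×1!×1!×0! = 2
prefactor² = (2J+1)×Δ×N² = 2/3
  k=0: +1/(0!×1!×0!×0!×1!×0!) = 1
Σ = 1  ⇒  CG² = 2/3×1² = 2/3
CG = +√(2/3) = +0.816497

+0.816497  (= +√(2/3))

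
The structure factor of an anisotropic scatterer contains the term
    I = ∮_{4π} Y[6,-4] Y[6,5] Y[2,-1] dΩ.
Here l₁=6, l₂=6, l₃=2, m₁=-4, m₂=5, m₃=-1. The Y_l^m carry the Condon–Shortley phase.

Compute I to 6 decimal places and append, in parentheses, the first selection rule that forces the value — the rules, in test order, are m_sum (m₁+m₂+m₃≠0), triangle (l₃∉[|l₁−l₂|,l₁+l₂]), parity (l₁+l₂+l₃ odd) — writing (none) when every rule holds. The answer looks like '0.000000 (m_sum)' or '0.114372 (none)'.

-0.197649 (none)

Rules hold: Σm=0, L=14 even, 0≤2≤12.
N = 13·13·5 = 845
Δ = 10!·2!·2!/15! = 1/90090
Racah Σ t=4..6: t=4:+1/69120 t=5:−1/14400 t=6:+1/69120 = -7/172800
⇒ 3j(6 6 2; 0 0 0)² = 14/715, sgn -1
Racah Σ t=9..10: t=9:−1/725760 t=10:+1/7257600 = -1/806400
⇒ 3j(6 6 2; -4 5 -1)² = 27/910, sgn +1
4πI² = N·(3j₀)²·(3jₘ)² = 27/55
I = -1·√(0.490909/4π) = -0.19764945
No selection rule forces the value: the integral is nonzero (none).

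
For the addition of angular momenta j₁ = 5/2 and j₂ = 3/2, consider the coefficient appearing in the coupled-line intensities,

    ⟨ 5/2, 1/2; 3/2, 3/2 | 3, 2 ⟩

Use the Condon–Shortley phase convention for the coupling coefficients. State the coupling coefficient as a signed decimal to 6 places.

√[7·1!4!2!/8! · 3!2!3!0!5!1!] = √(72)
  +(−1)^1/∏(1,0,1,2,3,0)! = -1/12  (running -1/12)
⟨..|..⟩ = √(72)·(-1/12) = -0.707107

-0.707107  (= −√(1/2))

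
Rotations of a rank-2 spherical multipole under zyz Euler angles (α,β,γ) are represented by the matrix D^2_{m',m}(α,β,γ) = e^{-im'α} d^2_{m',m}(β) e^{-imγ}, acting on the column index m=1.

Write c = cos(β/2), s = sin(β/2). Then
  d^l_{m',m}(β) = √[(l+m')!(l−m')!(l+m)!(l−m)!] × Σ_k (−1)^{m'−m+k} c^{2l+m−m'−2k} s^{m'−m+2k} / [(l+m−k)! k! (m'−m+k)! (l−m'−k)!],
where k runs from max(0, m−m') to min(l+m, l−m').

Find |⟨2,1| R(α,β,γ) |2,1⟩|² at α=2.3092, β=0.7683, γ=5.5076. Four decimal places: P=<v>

First d^2_{1,1}(β=0.7683), then the phase factors e^{-i(1)α} and e^{-i(1)γ}:
With c≡cos(β/2)=0.927117 and s≡sin(β/2)=0.374771, N=[6·1·6·1]^{1/2}=6.000000
k∈{0,1} keeps every argument non-negative
  k=0: (−1)^0·6.0000/(6)·0.9271^4·0.3748^0 = +0.738820
  k=1: (−1)^1·6.0000/(2)·0.9271^2·0.3748^2 = -0.362179
d^2_{1,1}(0.7683) = +0.738820 -0.362179 = +0.376641
|D^2_{1,1}|² = |d^2_{1,1}(β)|² = (+0.376641)² = 0.141859 (the z-rotation phases have unit modulus)

P=0.1419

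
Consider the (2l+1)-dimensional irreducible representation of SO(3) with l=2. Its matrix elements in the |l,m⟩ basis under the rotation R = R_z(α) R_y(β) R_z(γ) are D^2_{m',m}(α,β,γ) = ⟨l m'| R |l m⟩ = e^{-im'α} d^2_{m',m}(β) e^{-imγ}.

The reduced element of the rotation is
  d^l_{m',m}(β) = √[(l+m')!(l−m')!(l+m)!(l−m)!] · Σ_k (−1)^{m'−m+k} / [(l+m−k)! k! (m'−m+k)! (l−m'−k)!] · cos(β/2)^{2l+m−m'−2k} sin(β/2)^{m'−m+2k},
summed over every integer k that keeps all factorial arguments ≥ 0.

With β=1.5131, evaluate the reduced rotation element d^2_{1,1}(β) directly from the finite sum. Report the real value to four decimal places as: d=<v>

d=-0.4678

d^2_{1,1}(β=1.5131) via the finite sum:
With c≡cos(β/2)=0.727208 and s≡sin(β/2)=0.686417, N=[6·1·6·1]^{1/2}=6.000000
k∈{0,1} keeps every argument non-negative
  k=0: (−1)^0·6.0000/(6)·0.7272^4·0.6864^0 = +0.279663
  k=1: (−1)^1·6.0000/(2)·0.7272^2·0.6864^2 = -0.747506
d^2_{1,1}(1.5131) = +0.279663 -0.747506 = -0.467843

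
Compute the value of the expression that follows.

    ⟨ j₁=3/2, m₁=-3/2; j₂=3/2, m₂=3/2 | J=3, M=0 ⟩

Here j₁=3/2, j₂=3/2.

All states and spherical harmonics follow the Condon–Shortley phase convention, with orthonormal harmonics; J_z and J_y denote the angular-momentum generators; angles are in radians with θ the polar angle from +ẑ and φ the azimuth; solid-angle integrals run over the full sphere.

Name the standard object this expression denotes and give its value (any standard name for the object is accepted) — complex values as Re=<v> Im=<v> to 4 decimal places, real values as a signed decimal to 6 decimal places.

Clebsch–Gordan coefficient, +√(1/20) ≈ +0.223607

This is a Clebsch–Gordan (vector-coupling) coefficient.
√[7·0!3!3!/7! · 0!3!3!0!3!3!] = √(324/5)
  +(−1)^0/∏(0,0,3,3,0,0)! = 1/36  (running 1/36)
⟨..|..⟩ = √(324/5)·(1/36) = +0.223607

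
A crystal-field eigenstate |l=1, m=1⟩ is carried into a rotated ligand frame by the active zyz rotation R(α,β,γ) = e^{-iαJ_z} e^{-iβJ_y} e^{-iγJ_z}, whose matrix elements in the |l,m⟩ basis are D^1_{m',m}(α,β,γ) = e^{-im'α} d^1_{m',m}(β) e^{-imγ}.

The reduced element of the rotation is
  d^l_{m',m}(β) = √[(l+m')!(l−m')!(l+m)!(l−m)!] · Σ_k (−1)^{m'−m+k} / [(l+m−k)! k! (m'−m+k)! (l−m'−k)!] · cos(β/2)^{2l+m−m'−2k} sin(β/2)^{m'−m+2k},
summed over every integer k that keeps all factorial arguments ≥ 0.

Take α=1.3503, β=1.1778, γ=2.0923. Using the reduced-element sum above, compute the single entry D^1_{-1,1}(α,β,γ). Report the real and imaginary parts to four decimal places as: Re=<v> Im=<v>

Re=0.2274 Im=-0.2085

First d^1_{-1,1}(β=1.1778), then the phase factors e^{-i(-1)α} and e^{-i(1)γ}:
Half-angle: c=0.831552, s=0.555447. N=√(1·2·2·1)=2.000000
Admissible k: 2..2 (factorial args all ≥0)
  k=2: (−1)^0·2.0000/(2)·0.8316^0·0.5554^2 = +0.308521
d^1_{-1,1}(1.1778) = +0.308521
Attach z-rotation phases: D = e^{-i(-1)(1.3503)}·(+0.308521)·e^{-i(1)(2.0923)} = +0.227417-0.208487i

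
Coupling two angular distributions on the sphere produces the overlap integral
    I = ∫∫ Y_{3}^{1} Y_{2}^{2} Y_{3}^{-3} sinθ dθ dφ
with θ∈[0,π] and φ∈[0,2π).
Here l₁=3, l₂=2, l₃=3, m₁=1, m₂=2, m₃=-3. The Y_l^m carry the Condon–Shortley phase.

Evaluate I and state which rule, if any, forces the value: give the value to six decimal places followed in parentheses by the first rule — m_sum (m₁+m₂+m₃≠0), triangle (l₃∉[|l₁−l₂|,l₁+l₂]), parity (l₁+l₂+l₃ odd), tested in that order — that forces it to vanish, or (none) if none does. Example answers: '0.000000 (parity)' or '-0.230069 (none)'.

m-sum 0 ✓  L=8 even ✓  1≤3≤5 ✓
Π(2lᵢ+1) = 7×5×7 = 245
triangle coeff Δ(3,2,3) = 1/3780
Σ_t [0,2]: t=0:+1/24 t=1:−1/4 t=2:+1/24 = -1/6
(3j)²=4/105 [(3 2 3; 0 0 0)], sign=+1
Σ_t [2,2]: t=2:+1/96 = 1/96
(3j)²=1/42 [(3 2 3; 1 2 -3)], sign=+1
⇒ 4πI² = 2/9
I = (+1)√(2/9/(4π)) = 0.13298076
No selection rule forces the value: the integral is nonzero (none).

0.132981 (none)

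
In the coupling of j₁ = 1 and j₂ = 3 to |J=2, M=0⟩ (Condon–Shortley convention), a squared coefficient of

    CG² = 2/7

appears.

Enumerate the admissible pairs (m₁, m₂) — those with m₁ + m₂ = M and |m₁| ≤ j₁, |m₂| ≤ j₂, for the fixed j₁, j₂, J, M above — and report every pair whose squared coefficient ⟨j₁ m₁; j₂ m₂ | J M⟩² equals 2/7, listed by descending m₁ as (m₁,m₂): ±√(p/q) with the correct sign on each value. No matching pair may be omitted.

(1,-1): +√(2/7); (-1,1): +√(2/7)

Admissible pairs with m₁+m₂ = M = 0: (-1,1), (0,0), (1,-1)
  (m₁,m₂)=(1,-1): CG² = 2/7, CG = +√(2/7)   ← matches the target
  (m₁,m₂)=(0,0): CG² = 3/7, CG = −√(3/7)
  (m₁,m₂)=(-1,1): CG² = 2/7, CG = +√(2/7)   ← matches the target
Pairs with CG² = 2/7: (1,-1): +√(2/7); (-1,1): +√(2/7)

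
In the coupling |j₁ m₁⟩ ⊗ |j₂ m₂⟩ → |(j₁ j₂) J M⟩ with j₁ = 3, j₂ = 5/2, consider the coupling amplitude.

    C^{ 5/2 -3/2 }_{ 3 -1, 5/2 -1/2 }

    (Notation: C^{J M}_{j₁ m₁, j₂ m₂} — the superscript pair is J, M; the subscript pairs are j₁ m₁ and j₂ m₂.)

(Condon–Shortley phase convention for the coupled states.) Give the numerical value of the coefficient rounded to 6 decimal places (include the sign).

j₁+j₂−J=3  J+j₁−j₂=3  J−j₁+j₂=2  j₁+j₂+J+1=9
(j₁±m₁, j₂±m₂, J±M) = (2,4,2,3,1,4)
P² = 576/35
sum k=1..2:
  [1] −1/12 = -1/12
  [2] +1/8 = 1/8
S = 1/24
C² = P²·S² = 1/35 ; C = +0.169031

+√(1/35) ≈ +0.169031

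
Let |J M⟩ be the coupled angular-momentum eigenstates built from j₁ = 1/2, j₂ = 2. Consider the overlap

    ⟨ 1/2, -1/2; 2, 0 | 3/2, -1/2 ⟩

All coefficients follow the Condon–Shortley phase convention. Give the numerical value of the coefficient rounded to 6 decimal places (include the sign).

-0.632456  (= −√(2/5))

triangle: 1!·0!·3!/5! = 6/120
(j±m)!: 0!·1!·2!·2!·1!·2! = 8
prefactor² = (2J+1)·Δ·N² = 8/5
  k=1: −1/(1!·0!·0!·1!·0!·2!) = -1/2
Σ = -1/2  ⇒  CG² = 8/5·(-1/2)² = 2/5
CG = −√(2/5) = -0.632456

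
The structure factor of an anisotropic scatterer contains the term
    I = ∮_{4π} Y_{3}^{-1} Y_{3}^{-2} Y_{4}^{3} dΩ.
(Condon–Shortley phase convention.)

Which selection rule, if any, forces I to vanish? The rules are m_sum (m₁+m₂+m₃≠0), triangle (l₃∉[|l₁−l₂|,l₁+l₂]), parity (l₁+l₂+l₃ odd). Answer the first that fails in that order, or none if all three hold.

azimuthal sum: -1 − 2 + 3 = 0  ✓
0 ≤ 4 ≤ 6 (triangle on l)  ✓
L = 3 + 3 + 4 = 10 (even)  ✓

none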